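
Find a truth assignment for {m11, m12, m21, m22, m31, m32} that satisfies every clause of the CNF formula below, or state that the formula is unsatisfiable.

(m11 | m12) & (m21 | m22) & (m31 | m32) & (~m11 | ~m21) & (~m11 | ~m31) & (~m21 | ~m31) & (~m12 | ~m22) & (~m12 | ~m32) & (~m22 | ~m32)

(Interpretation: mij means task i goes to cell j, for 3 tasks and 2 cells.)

Try m11 = 1.
(~m21) alone gives m21 = 0.
(m22) alone gives m22 = 1.
(~m31) alone gives m31 = 0.
(m32) alone gives m32 = 1.
Now (~m32) is unsatisfied and unit — conflict.
That branch fails; take m11 = 0 instead.
(m12) alone gives m12 = 1.
(~m22) alone gives m22 = 0.
(m21) alone gives m21 = 1.
(~m31) alone gives m31 = 0.
(m32) alone gives m32 = 1.
Now (~m32) is unsatisfied and unit — conflict.
Neither m11 = 1 nor m11 = 0 works.

UNSATISFIABLE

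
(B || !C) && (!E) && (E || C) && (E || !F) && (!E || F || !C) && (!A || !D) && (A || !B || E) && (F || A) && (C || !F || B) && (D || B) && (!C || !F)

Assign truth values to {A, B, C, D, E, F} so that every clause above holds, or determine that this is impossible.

From the singleton clause (!E), E = false.
From the singleton clause (C), C = true.
From the singleton clause (B), B = true.
From the singleton clause (!F), F = false.
From the singleton clause (A), A = true.
From the singleton clause (!D), D = false.
Every clause now holds.

A: true, B: true, C: true, D: false, E: false, F: false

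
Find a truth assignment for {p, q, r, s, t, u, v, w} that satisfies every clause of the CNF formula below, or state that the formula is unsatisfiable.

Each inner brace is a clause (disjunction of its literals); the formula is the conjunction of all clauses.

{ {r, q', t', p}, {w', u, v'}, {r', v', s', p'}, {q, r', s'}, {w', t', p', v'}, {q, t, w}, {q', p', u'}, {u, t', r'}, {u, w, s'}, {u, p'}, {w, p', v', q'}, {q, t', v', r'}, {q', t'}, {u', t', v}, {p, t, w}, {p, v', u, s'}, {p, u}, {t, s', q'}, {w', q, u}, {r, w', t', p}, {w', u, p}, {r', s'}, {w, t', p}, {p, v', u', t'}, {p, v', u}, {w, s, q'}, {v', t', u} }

p=0, q=0, r=0, s=0, t=0, u=1, v=0, w=1

Try u = 1.
Try q = 0.
Try r = 0.
Try t = 0.
From the singleton clause (w), w = 1.
Every clause is now satisfied; p, s, v are unconstrained.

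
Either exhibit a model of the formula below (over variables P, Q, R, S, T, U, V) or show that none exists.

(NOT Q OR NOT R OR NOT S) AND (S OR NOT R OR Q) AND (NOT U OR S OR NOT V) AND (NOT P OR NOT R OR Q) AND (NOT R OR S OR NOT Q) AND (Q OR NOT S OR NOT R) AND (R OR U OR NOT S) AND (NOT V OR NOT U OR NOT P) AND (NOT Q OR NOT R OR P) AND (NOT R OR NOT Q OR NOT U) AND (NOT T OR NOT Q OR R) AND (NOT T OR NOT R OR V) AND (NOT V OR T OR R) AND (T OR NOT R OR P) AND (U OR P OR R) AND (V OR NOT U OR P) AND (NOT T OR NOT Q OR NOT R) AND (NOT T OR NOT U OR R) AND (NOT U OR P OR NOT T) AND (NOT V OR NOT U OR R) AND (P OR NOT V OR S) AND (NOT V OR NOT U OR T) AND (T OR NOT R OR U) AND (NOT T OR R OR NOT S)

Suppose Q = false.
Suppose S = false.
(NOT R) alone gives R = false.
Suppose U = false.
(P) alone gives P = true.
Suppose V = false.
No clause remains; T is free.

P ↦ true, Q ↦ false, R ↦ false, S ↦ false, T ↦ false, U ↦ false, V ↦ false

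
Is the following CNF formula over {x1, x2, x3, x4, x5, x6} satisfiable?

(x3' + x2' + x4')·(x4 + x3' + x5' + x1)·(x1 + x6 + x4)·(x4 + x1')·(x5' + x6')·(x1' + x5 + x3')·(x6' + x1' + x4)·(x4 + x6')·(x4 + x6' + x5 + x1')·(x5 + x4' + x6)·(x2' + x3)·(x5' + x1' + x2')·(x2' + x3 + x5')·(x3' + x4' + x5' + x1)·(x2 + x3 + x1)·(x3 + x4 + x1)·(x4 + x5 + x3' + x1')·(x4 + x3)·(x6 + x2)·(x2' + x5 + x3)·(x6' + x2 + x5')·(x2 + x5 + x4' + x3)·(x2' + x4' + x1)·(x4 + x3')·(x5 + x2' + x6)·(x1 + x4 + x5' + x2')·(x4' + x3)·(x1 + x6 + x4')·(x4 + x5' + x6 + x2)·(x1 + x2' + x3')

Suppose x4 = 1.
(x3) alone gives x3 = 1.
(x2') alone gives x2 = 0.
(x6) alone gives x6 = 1.
(x5') alone gives x5 = 0.
(x1') alone gives x1 = 0.
All clauses are satisfied.
A satisfying assignment: x1=0; x2=0; x3=1; x4=1; x5=0; x6=1.

Yes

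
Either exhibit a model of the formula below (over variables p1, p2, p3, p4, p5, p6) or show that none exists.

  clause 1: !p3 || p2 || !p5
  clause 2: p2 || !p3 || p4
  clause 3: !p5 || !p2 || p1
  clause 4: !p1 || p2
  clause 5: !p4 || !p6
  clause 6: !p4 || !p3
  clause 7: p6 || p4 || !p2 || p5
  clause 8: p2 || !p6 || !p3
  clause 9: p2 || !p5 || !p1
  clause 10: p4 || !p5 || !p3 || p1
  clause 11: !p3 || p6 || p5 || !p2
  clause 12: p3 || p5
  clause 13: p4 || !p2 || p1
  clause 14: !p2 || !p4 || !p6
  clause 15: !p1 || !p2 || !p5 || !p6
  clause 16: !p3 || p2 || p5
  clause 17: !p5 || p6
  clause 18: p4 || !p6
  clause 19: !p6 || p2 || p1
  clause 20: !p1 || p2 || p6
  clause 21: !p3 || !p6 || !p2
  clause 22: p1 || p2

Branch on p1: set p1 = false.
The clause (p2) is unit, so p2 = true.
The clause (!p5) is unit, so p5 = false.
The clause (p3) is unit, so p3 = true.
The clause (!p4) is unit, so p4 = false.
Now (p4) is unsatisfied and unit — conflict.
That branch fails; take p1 = true instead.
The clause (p2) is unit, so p2 = true.
Branch on p4: set p4 = false.
The clause (!p6) is unit, so p6 = false.
The clause (p5) is unit, so p5 = true.
Now (!p5) is unsatisfied and unit — conflict.
That branch fails; take p4 = true instead.
The clause (!p6) is unit, so p6 = false.
The clause (!p3) is unit, so p3 = false.
The clause (p5) is unit, so p5 = true.
Now (!p5) is unsatisfied and unit — conflict.
Neither p4 = true nor p4 = false works.
Neither p1 = true nor p1 = false works.

UNSATISFIABLE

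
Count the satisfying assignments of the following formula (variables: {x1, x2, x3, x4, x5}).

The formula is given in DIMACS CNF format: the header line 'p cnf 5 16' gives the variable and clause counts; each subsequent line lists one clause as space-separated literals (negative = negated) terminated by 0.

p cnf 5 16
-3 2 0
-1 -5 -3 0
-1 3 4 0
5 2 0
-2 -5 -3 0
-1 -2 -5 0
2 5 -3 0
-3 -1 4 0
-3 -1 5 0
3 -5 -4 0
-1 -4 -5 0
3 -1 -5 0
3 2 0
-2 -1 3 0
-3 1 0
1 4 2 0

3

There are 2^5 = 32 truth assignments over (x1, x2, x3, x4, x5).
Split on x3. With x3 = True, the clauses containing x3 are satisfied and ¬x3 drops from the rest; 0 of the 2^4 = 16 assignments to the other variables satisfy what remains.
With x3 = False, by the same count on the reduced clause set, 3 assignments work.
Total: 0 + 3 = 3.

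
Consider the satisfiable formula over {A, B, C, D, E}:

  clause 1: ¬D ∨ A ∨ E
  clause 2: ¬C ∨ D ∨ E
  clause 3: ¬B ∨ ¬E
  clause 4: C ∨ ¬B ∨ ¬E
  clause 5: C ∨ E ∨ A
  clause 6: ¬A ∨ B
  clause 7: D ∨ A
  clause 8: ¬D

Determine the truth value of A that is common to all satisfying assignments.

Suppose A = False.
From the singleton clause (D), D = True.
But (¬D) is also a unit clause — contradiction.
So every satisfying assignment has A = True.

True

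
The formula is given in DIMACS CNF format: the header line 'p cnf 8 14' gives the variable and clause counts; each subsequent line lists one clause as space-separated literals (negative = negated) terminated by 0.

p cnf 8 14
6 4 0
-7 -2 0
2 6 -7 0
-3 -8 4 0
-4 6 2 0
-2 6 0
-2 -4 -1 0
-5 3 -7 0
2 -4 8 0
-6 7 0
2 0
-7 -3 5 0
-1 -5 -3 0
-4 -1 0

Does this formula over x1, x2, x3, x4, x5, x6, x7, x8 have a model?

Unit clause (x2) forces x2 = True.
Unit clause (¬x7) forces x7 = False.
Unit clause (x6) forces x6 = True.
But (¬x6) is also a unit clause — contradiction.
No assignment satisfies every clause.

No, unsatisfiable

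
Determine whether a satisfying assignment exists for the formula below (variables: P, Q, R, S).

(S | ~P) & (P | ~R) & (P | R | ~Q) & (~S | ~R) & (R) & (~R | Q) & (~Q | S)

(R) alone gives R = 1.
(P) alone gives P = 1.
(S) alone gives S = 1.
Now (~S) is unsatisfied and unit — conflict.
No assignment satisfies every clause.

Unsatisfiable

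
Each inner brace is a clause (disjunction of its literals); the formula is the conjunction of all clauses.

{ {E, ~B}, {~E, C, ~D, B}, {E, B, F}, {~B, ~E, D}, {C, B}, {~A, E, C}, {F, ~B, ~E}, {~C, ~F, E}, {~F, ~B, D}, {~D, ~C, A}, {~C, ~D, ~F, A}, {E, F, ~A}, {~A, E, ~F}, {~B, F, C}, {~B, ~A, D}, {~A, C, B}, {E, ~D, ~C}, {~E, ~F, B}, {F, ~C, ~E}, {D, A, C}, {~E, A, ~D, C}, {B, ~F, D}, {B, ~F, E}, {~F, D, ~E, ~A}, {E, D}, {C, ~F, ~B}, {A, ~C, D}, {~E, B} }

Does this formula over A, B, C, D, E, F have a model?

Branch on E: set E = 1.
(B) alone gives B = 1.
(D) alone gives D = 1.
(F) alone gives F = 1.
(C) alone gives C = 1.
(A) alone gives A = 1.
All clauses are satisfied.
A satisfying assignment: A: 1, B: 1, C: 1, D: 1, E: 1, F: 1.

Satisfiable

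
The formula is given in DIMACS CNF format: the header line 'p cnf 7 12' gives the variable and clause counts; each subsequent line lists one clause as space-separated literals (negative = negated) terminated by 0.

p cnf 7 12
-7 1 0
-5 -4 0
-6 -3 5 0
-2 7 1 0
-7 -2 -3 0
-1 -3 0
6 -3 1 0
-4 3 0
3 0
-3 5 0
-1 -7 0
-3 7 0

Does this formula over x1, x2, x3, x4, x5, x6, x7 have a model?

The clause (x3) is unit, so x3 = True.
The clause (¬x1) is unit, so x1 = False.
The clause (¬x7) is unit, so x7 = False.
Now (x7) is unsatisfied and unit — conflict.
No assignment satisfies every clause.

Unsatisfiable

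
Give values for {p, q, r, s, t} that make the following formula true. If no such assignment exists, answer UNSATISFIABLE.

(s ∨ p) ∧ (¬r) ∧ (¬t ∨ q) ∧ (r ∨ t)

Unit clause (¬r) forces r = False.
Unit clause (t) forces t = True.
Unit clause (q) forces q = True.
Try s = True.
Every clause is now satisfied; p is unconstrained.

p=True, q=True, r=False, s=True, t=True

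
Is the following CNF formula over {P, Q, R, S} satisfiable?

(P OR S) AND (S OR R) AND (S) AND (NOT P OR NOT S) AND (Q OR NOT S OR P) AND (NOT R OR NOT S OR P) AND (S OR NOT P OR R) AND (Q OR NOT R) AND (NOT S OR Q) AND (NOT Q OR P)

No

Unit clause (S) forces S = true.
Unit clause (NOT P) forces P = false.
Unit clause (Q) forces Q = true.
But (NOT Q) is also a unit clause — contradiction.
No assignment satisfies every clause.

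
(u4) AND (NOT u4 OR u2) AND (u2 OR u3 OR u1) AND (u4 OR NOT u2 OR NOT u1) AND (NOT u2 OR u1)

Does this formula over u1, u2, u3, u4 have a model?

Unit clause (u4) forces u4 = true.
Unit clause (u2) forces u2 = true.
Unit clause (u1) forces u1 = true.
All clauses hold; u3 can take either value.
A satisfying assignment: u1 ↦ true; u2 ↦ true; u3 ↦ false; u4 ↦ true.

Satisfiable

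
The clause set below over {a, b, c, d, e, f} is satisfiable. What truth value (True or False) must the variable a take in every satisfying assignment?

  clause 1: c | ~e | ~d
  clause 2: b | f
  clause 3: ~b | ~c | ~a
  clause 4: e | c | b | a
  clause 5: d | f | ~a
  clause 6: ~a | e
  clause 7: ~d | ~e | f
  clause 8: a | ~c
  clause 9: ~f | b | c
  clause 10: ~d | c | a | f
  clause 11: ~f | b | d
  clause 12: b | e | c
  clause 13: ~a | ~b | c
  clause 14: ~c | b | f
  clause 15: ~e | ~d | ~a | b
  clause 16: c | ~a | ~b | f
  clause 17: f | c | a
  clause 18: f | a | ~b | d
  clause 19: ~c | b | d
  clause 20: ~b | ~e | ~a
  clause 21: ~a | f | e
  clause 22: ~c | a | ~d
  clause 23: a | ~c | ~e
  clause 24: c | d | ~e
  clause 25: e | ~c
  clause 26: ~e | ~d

Suppose a = 1.
From the singleton clause (e), e = 1.
From the singleton clause (~b), b = 0.
From the singleton clause (f), f = 1.
From the singleton clause (c), c = 1.
From the singleton clause (d), d = 1.
That conflicts with the unit clause (~d).
So every satisfying assignment has a = False.

False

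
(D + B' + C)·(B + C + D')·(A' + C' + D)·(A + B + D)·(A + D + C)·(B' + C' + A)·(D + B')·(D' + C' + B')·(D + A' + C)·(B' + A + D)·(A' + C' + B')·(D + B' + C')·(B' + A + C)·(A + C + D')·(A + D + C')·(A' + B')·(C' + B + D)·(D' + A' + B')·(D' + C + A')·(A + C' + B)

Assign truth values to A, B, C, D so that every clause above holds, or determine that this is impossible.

Try D = 1.
Try B = 0.
(C) alone gives C = 1.
(A) alone gives A = 1.
All clauses are satisfied.

A=1,  B=0,  C=1,  D=1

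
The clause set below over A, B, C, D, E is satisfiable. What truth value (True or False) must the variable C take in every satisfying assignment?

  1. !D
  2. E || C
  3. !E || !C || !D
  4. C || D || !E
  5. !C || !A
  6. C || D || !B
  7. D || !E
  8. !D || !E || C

True

Suppose C = false.
Unit clause (!D) forces D = false.
Unit clause (E) forces E = true.
That conflicts with the unit clause (!E).
So every satisfying assignment has C = True.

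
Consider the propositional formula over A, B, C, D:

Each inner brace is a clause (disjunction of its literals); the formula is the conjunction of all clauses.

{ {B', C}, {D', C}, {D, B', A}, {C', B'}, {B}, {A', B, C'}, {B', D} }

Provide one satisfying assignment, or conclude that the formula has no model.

UNSATISFIABLE

From the singleton clause (B), B = 1.
From the singleton clause (C), C = 1.
That conflicts with the unit clause (C').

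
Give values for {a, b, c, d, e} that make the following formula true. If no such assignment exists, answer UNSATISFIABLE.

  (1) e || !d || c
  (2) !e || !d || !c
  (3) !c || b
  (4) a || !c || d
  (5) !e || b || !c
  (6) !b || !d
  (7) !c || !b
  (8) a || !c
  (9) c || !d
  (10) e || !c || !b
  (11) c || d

UNSATISFIABLE

Try c = false.
The clause (!d) is unit, so d = false.
But (d) is also a unit clause — contradiction.
Backtrack on c: now try c = true.
The clause (b) is unit, so b = true.
But (!b) is also a unit clause — contradiction.
Either choice for c ends in contradiction.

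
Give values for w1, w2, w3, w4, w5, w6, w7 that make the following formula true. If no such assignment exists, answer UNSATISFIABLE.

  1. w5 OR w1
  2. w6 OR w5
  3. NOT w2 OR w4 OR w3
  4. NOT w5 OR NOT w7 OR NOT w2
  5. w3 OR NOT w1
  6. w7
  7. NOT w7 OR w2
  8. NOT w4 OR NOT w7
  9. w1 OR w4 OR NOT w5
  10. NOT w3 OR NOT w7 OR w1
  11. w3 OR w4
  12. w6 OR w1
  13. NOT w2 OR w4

Unit clause (w7) forces w7 = true.
Unit clause (w2) forces w2 = true.
Unit clause (NOT w5) forces w5 = false.
Unit clause (w1) forces w1 = true.
Unit clause (w6) forces w6 = true.
Unit clause (w3) forces w3 = true.
Unit clause (NOT w4) forces w4 = false.
But (w4) is also a unit clause — contradiction.

UNSATISFIABLE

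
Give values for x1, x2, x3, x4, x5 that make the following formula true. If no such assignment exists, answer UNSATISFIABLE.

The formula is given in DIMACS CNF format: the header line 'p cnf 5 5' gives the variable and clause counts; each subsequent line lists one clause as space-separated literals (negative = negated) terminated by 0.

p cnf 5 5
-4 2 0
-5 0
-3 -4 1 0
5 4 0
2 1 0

(¬x5) alone gives x5 = False.
(x4) alone gives x4 = True.
(x2) alone gives x2 = True.
Suppose x3 = True.
(x1) alone gives x1 = True.
All clauses are satisfied.

x1 ↦ True,  x2 ↦ True,  x3 ↦ True,  x4 ↦ True,  x5 ↦ False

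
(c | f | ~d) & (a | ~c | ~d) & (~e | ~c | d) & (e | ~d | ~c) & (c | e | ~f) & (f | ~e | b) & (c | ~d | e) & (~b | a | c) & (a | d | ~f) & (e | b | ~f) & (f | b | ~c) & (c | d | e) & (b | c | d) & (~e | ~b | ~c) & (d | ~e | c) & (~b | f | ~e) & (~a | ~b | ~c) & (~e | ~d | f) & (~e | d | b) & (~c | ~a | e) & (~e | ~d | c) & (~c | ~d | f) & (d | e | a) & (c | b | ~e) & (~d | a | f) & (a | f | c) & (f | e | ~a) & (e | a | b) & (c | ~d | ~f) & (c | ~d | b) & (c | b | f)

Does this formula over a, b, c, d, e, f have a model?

Try c = 1.
Try a = 1.
The clause (~b) is unit, so b = 0.
The clause (f) is unit, so f = 1.
The clause (e) is unit, so e = 1.
The clause (d) is unit, so d = 1.
Every clause now holds.
A satisfying assignment: a ↦ 1,  b ↦ 0,  c ↦ 1,  d ↦ 1,  e ↦ 1,  f ↦ 1.

Yes, satisfiable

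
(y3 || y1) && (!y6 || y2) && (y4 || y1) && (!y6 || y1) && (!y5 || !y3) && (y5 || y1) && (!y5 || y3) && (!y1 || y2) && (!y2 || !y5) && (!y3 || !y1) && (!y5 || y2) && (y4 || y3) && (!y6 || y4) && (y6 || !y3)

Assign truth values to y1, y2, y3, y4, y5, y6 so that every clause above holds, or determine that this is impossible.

y1: true; y2: true; y3: false; y4: true; y5: false; y6: false

Try y3 = false.
The clause (y1) is unit, so y1 = true.
The clause (!y5) is unit, so y5 = false.
The clause (y2) is unit, so y2 = true.
The clause (y4) is unit, so y4 = true.
All clauses hold; y6 can take either value.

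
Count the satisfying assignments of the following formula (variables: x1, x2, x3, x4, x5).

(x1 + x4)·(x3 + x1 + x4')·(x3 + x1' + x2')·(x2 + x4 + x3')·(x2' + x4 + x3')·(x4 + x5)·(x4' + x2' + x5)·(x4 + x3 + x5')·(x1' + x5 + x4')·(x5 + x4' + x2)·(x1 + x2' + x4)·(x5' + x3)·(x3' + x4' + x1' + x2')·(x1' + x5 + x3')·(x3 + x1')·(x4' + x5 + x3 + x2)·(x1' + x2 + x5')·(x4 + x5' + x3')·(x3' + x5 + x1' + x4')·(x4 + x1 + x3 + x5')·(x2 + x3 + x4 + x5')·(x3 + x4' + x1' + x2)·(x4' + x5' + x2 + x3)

There are 2^5 = 32 truth assignments over (x1, x2, x3, x4, x5).
Split on x5. With x5 = 1, the clauses containing x5 are satisfied and x5' drops from the rest; 2 of the 2^4 = 16 assignments to the other variables satisfy what remains.
With x5 = 0, by the same count on the reduced clause set, 0 assignments work.
Total: 2 + 0 = 2.

2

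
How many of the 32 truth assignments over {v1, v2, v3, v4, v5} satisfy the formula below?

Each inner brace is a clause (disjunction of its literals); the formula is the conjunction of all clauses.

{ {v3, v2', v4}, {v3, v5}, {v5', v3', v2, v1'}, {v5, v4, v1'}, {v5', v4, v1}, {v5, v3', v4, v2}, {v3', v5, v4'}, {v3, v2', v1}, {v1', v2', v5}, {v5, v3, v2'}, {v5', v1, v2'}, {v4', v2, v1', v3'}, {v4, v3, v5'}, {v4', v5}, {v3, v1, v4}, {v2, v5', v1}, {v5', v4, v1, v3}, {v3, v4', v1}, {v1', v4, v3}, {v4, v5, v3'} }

4

There are 2^5 = 32 truth assignments over (v1, v2, v3, v4, v5).
Split on v5. With v5 = 1, the clauses containing v5 are satisfied and v5' drops from the rest; 4 of the 2^4 = 16 assignments to the other variables satisfy what remains.
With v5 = 0, by the same count on the reduced clause set, 0 assignments work.
Total: 4 + 0 = 4.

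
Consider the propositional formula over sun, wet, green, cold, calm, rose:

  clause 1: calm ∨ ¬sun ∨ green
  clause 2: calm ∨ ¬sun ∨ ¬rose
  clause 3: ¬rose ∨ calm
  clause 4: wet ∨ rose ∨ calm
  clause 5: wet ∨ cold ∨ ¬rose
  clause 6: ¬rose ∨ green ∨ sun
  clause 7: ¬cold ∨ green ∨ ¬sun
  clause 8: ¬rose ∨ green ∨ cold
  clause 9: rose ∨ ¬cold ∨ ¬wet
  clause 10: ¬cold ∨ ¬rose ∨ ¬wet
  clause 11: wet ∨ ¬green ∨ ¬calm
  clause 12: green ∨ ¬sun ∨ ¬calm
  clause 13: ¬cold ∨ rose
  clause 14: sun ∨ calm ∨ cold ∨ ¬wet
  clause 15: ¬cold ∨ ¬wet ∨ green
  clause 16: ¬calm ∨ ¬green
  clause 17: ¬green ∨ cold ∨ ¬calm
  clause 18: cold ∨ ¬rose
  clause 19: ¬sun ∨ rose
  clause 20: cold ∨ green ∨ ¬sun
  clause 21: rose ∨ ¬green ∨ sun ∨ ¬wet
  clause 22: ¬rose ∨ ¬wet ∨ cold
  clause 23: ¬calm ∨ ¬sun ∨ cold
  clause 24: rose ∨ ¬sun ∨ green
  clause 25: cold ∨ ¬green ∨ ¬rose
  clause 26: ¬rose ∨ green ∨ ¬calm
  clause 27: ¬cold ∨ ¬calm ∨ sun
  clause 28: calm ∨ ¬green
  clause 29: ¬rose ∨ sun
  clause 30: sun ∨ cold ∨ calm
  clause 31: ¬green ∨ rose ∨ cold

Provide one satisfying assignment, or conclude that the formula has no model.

Case rose = False:
(¬cold) alone gives cold = False.
(¬sun) alone gives sun = False.
(calm) alone gives calm = True.
(¬green) alone gives green = False.
No clause remains; wet is free.

sun: False, wet: False, green: False, cold: False, calm: True, rose: False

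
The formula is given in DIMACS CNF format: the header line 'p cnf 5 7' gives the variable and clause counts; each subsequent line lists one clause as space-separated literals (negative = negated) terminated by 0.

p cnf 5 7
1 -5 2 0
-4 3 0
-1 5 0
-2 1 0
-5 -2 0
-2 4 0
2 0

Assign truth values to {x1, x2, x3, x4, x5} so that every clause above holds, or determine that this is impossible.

UNSATISFIABLE

(x2) alone gives x2 = True.
(x1) alone gives x1 = True.
(x5) alone gives x5 = True.
But (¬x5) is also a unit clause — contradiction.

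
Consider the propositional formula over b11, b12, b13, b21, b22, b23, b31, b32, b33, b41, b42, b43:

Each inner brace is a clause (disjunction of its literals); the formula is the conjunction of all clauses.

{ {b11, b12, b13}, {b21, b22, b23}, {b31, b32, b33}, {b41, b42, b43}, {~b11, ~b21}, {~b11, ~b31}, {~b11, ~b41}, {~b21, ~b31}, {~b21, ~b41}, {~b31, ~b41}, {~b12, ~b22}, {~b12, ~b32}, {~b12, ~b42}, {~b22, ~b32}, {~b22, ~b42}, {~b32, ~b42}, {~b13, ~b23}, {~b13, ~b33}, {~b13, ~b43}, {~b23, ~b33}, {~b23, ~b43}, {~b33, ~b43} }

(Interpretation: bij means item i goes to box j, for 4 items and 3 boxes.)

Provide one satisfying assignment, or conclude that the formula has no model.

Suppose b11 = 0.
Suppose b12 = 1.
Unit clause (~b22) forces b22 = 0.
Unit clause (~b32) forces b32 = 0.
Unit clause (~b42) forces b42 = 0.
Suppose b21 = 1.
Unit clause (~b31) forces b31 = 0.
Unit clause (b33) forces b33 = 1.
Unit clause (~b41) forces b41 = 0.
Unit clause (b43) forces b43 = 1.
But (~b43) is also a unit clause — contradiction.
Backtrack on b21: now try b21 = 0.
Unit clause (b23) forces b23 = 1.
Unit clause (~b13) forces b13 = 0.
Unit clause (~b33) forces b33 = 0.
Unit clause (b31) forces b31 = 1.
Unit clause (~b41) forces b41 = 0.
Unit clause (b43) forces b43 = 1.
But (~b43) is also a unit clause — contradiction.
Both values of b21 lead to a conflict.
Backtrack on b12: now try b12 = 0.
Unit clause (b13) forces b13 = 1.
Unit clause (~b23) forces b23 = 0.
Unit clause (~b33) forces b33 = 0.
Unit clause (~b43) forces b43 = 0.
Suppose b21 = 1.
Unit clause (~b31) forces b31 = 0.
Unit clause (b32) forces b32 = 1.
Unit clause (~b41) forces b41 = 0.
Unit clause (b42) forces b42 = 1.
But (~b42) is also a unit clause — contradiction.
Backtrack on b21: now try b21 = 0.
Unit clause (b22) forces b22 = 1.
Unit clause (~b32) forces b32 = 0.
Unit clause (b31) forces b31 = 1.
Unit clause (~b41) forces b41 = 0.
Unit clause (b42) forces b42 = 1.
But (~b42) is also a unit clause — contradiction.
Both values of b21 lead to a conflict.
Both values of b12 lead to a conflict.
Backtrack on b11: now try b11 = 1.
Unit clause (~b21) forces b21 = 0.
Unit clause (~b31) forces b31 = 0.
Unit clause (~b41) forces b41 = 0.
Suppose b22 = 1.
Unit clause (~b12) forces b12 = 0.
Unit clause (~b32) forces b32 = 0.
Unit clause (b33) forces b33 = 1.
Unit clause (~b42) forces b42 = 0.
Unit clause (b43) forces b43 = 1.
But (~b43) is also a unit clause — contradiction.
Backtrack on b22: now try b22 = 0.
Unit clause (b23) forces b23 = 1.
Unit clause (~b13) forces b13 = 0.
Unit clause (~b33) forces b33 = 0.
Unit clause (b32) forces b32 = 1.
Unit clause (~b12) forces b12 = 0.
Unit clause (~b42) forces b42 = 0.
Unit clause (b43) forces b43 = 1.
But (~b43) is also a unit clause — contradiction.
Both values of b22 lead to a conflict.
Both values of b11 lead to a conflict.

UNSATISFIABLE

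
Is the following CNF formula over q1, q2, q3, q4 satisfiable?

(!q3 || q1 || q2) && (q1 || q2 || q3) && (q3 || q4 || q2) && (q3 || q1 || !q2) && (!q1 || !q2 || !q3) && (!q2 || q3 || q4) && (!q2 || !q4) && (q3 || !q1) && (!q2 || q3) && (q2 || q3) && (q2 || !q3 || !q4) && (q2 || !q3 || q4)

Satisfiable

Suppose q2 = true.
From the singleton clause (!q4), q4 = false.
From the singleton clause (q3), q3 = true.
From the singleton clause (!q1), q1 = false.
This assignment satisfies each clause.
A satisfying assignment: q1: false,  q2: true,  q3: true,  q4: false.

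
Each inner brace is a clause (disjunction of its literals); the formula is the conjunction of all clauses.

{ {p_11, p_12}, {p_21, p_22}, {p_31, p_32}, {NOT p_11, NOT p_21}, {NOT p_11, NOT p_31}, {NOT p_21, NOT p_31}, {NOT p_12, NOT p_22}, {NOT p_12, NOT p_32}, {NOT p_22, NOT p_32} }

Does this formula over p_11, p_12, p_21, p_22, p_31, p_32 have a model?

Try p_11 = true.
Unit clause (NOT p_21) forces p_21 = false.
Unit clause (p_22) forces p_22 = true.
Unit clause (NOT p_31) forces p_31 = false.
Unit clause (p_32) forces p_32 = true.
But (NOT p_32) is also a unit clause — contradiction.
Undo p_11 and try p_11 = false.
Unit clause (p_12) forces p_12 = true.
Unit clause (NOT p_22) forces p_22 = false.
Unit clause (p_21) forces p_21 = true.
Unit clause (NOT p_31) forces p_31 = false.
Unit clause (p_32) forces p_32 = true.
But (NOT p_32) is also a unit clause — contradiction.
Either choice for p_11 ends in contradiction.
No assignment satisfies every clause.

Unsatisfiable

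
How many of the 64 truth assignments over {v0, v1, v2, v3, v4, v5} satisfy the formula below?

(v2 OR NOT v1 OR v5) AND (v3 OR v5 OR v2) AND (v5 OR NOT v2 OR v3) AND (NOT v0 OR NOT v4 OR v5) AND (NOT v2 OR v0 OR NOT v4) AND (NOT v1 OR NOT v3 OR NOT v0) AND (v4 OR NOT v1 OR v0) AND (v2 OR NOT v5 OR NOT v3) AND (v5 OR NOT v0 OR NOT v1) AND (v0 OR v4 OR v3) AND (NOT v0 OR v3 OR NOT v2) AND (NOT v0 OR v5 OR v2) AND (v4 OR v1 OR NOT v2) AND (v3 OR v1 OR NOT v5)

6

There are 2^6 = 64 truth assignments over (v0, v1, v2, v3, v4, v5).
Split on v3. With v3 = true, the clauses containing v3 are satisfied and NOT v3 drops from the rest; 3 of the 2^5 = 32 assignments to the other variables satisfy what remains.
With v3 = false, by the same count on the reduced clause set, 3 assignments work.
(One model: v0=F, v1=F, v2=F, v3=T, v4=F, v5=F.)
Total: 3 + 3 = 6.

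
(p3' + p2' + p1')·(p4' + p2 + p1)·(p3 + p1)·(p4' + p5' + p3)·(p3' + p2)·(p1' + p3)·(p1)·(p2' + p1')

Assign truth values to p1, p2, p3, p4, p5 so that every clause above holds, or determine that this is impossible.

(p1) alone gives p1 = 1.
(p3) alone gives p3 = 1.
(p2') alone gives p2 = 0.
That conflicts with the unit clause (p2).

UNSATISFIABLE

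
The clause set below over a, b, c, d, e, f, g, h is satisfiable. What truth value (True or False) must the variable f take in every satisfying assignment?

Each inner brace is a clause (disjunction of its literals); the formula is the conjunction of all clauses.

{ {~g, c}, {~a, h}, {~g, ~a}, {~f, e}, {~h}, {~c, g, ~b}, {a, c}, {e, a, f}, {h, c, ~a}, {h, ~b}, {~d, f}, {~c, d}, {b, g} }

True

Suppose f = 0.
(~h) alone gives h = 0.
(~a) alone gives a = 0.
(c) alone gives c = 1.
(e) alone gives e = 1.
(~b) alone gives b = 0.
(~d) alone gives d = 0.
But (d) is also a unit clause — contradiction.
So every satisfying assignment has f = True.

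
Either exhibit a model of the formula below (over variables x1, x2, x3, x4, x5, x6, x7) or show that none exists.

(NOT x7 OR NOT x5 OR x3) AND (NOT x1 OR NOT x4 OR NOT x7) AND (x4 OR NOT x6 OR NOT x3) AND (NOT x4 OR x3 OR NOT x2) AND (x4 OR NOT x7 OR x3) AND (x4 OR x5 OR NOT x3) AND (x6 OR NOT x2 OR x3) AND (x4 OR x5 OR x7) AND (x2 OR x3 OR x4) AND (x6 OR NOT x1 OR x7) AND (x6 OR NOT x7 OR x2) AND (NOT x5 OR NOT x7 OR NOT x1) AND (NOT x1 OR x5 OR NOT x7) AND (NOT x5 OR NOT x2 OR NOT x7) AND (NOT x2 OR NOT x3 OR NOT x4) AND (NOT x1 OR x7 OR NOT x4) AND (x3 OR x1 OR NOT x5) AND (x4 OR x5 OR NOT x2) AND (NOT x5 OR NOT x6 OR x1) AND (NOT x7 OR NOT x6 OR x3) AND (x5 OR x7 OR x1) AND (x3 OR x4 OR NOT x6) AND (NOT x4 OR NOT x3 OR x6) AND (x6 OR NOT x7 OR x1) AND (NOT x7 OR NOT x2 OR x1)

Try x7 = true.
Try x5 = false.
The clause (NOT x1) is unit, so x1 = false.
The clause (x6) is unit, so x6 = true.
The clause (x3) is unit, so x3 = true.
The clause (x4) is unit, so x4 = true.
The clause (NOT x2) is unit, so x2 = false.
This assignment satisfies each clause.

x1=false, x2=false, x3=true, x4=true, x5=false, x6=true, x7=true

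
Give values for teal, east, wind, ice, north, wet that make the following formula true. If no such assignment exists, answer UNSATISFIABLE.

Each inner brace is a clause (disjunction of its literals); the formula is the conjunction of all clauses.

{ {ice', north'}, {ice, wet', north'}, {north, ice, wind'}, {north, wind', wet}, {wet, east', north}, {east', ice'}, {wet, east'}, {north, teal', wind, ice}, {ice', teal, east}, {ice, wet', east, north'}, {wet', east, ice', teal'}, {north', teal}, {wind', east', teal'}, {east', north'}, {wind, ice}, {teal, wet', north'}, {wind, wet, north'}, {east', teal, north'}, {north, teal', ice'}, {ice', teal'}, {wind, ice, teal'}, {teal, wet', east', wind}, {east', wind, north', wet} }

teal=1; east=0; wind=1; ice=0; north=1; wet=0

Case ice = 0:
From the singleton clause (wind), wind = 1.
From the singleton clause (north), north = 1.
From the singleton clause (wet'), wet = 0.
From the singleton clause (east'), east = 0.
From the singleton clause (teal), teal = 1.
All clauses are satisfied.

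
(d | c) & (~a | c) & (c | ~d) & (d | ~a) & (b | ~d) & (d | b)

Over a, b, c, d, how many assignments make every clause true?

There are 2^4 = 16 truth assignments over (a, b, c, d).
Check each against the 6 clauses (columns in the order a, b, c, d):
  F F F F  ✗ fails (d | c)
  F F F T  ✗ fails (c | ~d)
  F F T F  ✗ fails (d | b)
  F F T T  ✗ fails (b | ~d)
  F T F F  ✗ fails (d | c)
  F T F T  ✗ fails (c | ~d)
  F T T F  ✓ satisfies all
  F T T T  ✓ satisfies all
  T F F F  ✗ fails (d | c)
  T F F T  ✗ fails (~a | c)
  T F T F  ✗ fails (d | ~a)
  T F T T  ✗ fails (b | ~d)
  T T F F  ✗ fails (d | c)
  T T F T  ✗ fails (~a | c)
  T T T F  ✗ fails (d | ~a)
  T T T T  ✓ satisfies all
3 of the 16 rows are models.

3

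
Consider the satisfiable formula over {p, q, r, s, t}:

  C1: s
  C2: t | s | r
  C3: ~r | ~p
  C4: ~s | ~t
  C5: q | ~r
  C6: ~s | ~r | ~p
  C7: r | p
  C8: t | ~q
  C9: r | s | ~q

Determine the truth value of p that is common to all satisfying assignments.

True

Suppose p = 0.
From the singleton clause (s), s = 1.
From the singleton clause (~t), t = 0.
From the singleton clause (r), r = 1.
From the singleton clause (q), q = 1.
Now (~q) is unsatisfied and unit — conflict.
So every satisfying assignment has p = True.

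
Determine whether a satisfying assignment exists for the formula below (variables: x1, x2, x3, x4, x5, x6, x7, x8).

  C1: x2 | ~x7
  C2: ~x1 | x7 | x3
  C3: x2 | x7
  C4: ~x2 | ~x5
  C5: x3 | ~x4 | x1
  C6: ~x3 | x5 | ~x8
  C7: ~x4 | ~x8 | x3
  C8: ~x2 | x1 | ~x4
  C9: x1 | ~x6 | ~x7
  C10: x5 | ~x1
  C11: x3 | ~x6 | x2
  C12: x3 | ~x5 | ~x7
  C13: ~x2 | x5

Unsatisfiable

Suppose x2 = 1.
The clause (~x5) is unit, so x5 = 0.
But (x5) is also a unit clause — contradiction.
So x2 must be the other value — set x2 = 0.
The clause (~x7) is unit, so x7 = 0.
But (x7) is also a unit clause — contradiction.
Either choice for x2 ends in contradiction.
No assignment satisfies every clause.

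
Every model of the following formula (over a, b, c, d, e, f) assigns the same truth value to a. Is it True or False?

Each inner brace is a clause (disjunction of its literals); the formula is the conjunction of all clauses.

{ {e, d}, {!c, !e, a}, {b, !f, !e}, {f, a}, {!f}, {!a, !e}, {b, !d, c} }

Suppose a = false.
Unit clause (f) forces f = true.
Now (!f) is unsatisfied and unit — conflict.
So every satisfying assignment has a = True.

True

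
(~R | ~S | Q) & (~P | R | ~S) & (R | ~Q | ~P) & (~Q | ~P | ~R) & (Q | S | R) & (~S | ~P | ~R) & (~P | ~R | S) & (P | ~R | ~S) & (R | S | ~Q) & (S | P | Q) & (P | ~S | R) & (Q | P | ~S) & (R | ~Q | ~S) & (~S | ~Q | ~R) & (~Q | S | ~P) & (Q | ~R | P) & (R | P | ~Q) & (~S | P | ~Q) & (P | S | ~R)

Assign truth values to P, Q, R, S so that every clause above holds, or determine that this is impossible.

Try R = 0.
Try P = 0.
Unit clause (~S) forces S = 0.
Unit clause (Q) forces Q = 1.
But (~Q) is also a unit clause — contradiction.
Backtrack on P: now try P = 1.
Unit clause (~S) forces S = 0.
Unit clause (~Q) forces Q = 0.
But (Q) is also a unit clause — contradiction.
Both values of P lead to a conflict.
Backtrack on R: now try R = 1.
Try S = 0.
Unit clause (~P) forces P = 0.
But (P) is also a unit clause — contradiction.
Backtrack on S: now try S = 1.
Unit clause (Q) forces Q = 1.
But (~Q) is also a unit clause — contradiction.
Both values of S lead to a conflict.
Both values of R lead to a conflict.

UNSATISFIABLE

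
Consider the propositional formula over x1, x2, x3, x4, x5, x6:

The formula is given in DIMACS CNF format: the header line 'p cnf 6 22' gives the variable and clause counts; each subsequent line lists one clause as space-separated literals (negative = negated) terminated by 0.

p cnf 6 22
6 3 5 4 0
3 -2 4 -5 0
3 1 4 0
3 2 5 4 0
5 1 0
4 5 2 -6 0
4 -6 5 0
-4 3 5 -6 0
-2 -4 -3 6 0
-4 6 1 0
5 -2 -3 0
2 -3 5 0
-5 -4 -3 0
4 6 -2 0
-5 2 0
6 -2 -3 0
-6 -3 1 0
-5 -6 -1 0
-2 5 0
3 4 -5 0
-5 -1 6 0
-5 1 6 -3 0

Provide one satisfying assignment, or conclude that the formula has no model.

x1=True,  x2=False,  x3=False,  x4=True,  x5=False,  x6=False

Suppose x5 = False.
The clause (x1) is unit, so x1 = True.
The clause (¬x2) is unit, so x2 = False.
The clause (¬x3) is unit, so x3 = False.
The clause (x4) is unit, so x4 = True.
The clause (¬x6) is unit, so x6 = False.
All clauses are satisfied.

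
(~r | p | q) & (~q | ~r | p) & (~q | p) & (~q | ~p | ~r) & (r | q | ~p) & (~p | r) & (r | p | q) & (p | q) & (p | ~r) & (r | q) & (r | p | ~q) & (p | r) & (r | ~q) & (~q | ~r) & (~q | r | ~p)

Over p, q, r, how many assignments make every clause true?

1

There are 2^3 = 8 truth assignments over (p, q, r).
Split on q. With q = 1, the clauses containing q are satisfied and ~q drops from the rest; 0 of the 2^2 = 4 assignments to the other variables satisfy what remains.
With q = 0, by the same count on the reduced clause set, 1 assignment works.
Total: 0 + 1 = 1.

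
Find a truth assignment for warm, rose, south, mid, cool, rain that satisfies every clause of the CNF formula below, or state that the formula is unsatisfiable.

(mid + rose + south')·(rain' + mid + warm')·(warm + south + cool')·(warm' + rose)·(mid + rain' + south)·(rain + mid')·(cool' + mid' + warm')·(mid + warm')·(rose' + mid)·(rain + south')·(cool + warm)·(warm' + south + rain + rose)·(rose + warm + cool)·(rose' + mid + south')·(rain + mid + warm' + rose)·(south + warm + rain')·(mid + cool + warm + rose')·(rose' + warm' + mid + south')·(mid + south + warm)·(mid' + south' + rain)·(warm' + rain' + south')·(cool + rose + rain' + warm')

Branch on warm: set warm = 0.
From the singleton clause (cool), cool = 1.
From the singleton clause (south), south = 1.
From the singleton clause (rain), rain = 1.
Branch on mid: set mid = 1.
No clause remains; rose is free.

warm: 0; rose: 1; south: 1; mid: 1; cool: 1; rain: 1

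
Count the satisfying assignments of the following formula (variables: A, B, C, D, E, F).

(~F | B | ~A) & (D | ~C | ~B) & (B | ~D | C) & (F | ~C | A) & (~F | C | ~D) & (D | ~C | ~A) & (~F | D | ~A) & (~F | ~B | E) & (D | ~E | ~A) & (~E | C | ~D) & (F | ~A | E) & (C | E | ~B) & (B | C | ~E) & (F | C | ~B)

There are 2^6 = 64 truth assignments over (A, B, C, D, E, F).
Split on D. With D = 1, the clauses containing D are satisfied and ~D drops from the rest; 6 of the 2^5 = 32 assignments to the other variables satisfy what remains.
With D = 0, by the same count on the reduced clause set, 5 assignments work.
(One model: A=F, B=F, C=F, D=F, E=F, F=F.)
Total: 6 + 5 = 11.

11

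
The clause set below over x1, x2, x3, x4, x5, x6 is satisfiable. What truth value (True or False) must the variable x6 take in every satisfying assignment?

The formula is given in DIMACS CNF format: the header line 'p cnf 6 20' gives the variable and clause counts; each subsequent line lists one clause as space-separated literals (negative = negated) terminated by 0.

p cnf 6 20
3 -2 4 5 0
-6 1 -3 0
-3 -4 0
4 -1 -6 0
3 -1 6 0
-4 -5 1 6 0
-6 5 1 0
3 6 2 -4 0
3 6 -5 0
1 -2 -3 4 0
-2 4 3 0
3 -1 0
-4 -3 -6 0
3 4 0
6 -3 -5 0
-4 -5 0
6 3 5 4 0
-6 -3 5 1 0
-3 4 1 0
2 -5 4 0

False

Suppose x6 = True.
Case x1 = True:
(x4) alone gives x4 = True.
(¬x3) alone gives x3 = False.
That conflicts with the unit clause (x3).
That branch fails; take x1 = False instead.
(¬x3) alone gives x3 = False.
(x5) alone gives x5 = True.
(x4) alone gives x4 = True.
That conflicts with the unit clause (¬x4).
Either choice for x1 ends in contradiction.
So every satisfying assignment has x6 = False.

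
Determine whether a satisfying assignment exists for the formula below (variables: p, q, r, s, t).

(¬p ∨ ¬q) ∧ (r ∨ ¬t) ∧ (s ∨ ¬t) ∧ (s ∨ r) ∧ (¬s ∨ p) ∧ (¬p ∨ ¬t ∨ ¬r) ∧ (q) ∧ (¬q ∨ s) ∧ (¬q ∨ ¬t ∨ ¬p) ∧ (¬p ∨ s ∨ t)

No, unsatisfiable

The clause (q) is unit, so q = True.
The clause (¬p) is unit, so p = False.
The clause (¬s) is unit, so s = False.
Now (s) is unsatisfied and unit — conflict.
No assignment satisfies every clause.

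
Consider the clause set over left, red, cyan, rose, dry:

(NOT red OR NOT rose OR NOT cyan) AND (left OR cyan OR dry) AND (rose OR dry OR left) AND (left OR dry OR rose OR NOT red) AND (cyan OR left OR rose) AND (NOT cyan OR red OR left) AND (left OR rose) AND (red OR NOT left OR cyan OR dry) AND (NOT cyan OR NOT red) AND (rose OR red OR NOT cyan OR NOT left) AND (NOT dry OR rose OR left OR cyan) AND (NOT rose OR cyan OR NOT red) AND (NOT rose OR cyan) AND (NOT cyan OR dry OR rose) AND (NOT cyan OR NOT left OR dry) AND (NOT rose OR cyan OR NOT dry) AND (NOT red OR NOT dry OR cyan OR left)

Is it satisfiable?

Yes

Try left = true.
Try cyan = false.
From the singleton clause (NOT rose), rose = false.
Try red = false.
From the singleton clause (dry), dry = true.
This assignment satisfies each clause.
A satisfying assignment: left ↦ true, red ↦ false, cyan ↦ false, rose ↦ false, dry ↦ true.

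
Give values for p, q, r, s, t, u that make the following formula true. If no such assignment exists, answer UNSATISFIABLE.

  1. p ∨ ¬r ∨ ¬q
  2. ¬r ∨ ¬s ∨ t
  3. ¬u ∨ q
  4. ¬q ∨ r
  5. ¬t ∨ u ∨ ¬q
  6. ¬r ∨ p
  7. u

p ↦ True; q ↦ True; r ↦ True; s ↦ False; t ↦ True; u ↦ True

(u) alone gives u = True.
(q) alone gives q = True.
(r) alone gives r = True.
(p) alone gives p = True.
Branch on s: set s = False.
All clauses hold; t can take either value.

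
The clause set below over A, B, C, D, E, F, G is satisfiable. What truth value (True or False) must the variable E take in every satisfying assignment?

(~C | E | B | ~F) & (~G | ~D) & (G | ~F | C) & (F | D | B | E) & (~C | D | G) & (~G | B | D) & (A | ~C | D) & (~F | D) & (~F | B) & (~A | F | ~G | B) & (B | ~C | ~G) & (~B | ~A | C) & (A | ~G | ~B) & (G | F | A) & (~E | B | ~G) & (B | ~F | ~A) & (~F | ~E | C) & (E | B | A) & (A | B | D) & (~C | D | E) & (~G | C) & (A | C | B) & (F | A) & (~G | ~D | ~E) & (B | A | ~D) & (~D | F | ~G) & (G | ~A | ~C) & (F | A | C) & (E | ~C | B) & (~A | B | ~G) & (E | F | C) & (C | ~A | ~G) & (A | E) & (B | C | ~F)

Suppose E = 0.
(A) alone gives A = 1.
Suppose G = 0.
(~C) alone gives C = 0.
(~F) alone gives F = 0.
Now (F) is unsatisfied and unit — conflict.
Undo G and try G = 1.
(~D) alone gives D = 0.
(B) alone gives B = 1.
(~F) alone gives F = 0.
(C) alone gives C = 1.
Now (~C) is unsatisfied and unit — conflict.
Neither G = 1 nor G = 0 works.
So every satisfying assignment has E = True.

True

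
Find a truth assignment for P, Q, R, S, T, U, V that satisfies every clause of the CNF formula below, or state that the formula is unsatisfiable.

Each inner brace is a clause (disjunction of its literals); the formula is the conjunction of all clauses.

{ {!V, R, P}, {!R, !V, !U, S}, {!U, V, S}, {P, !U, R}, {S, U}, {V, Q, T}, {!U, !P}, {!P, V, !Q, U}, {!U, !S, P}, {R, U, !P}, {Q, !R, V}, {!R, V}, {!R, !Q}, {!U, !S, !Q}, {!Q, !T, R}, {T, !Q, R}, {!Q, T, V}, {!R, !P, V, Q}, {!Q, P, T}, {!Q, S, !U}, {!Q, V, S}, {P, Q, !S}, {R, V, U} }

Case S = true:
Case U = false:
Case R = true:
Unit clause (V) forces V = true.
Unit clause (!Q) forces Q = false.
Unit clause (P) forces P = true.
All clauses hold; T can take either value.

P ↦ true, Q ↦ false, R ↦ true, S ↦ true, T ↦ true, U ↦ false, V ↦ true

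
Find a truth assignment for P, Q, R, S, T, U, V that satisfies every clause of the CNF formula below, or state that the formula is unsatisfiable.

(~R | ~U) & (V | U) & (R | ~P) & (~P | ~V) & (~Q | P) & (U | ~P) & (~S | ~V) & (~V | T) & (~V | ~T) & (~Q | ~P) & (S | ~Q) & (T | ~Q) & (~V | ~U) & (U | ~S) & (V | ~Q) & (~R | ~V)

P=0,  Q=0,  R=0,  S=0,  T=1,  U=1,  V=0

Try R = 0.
Unit clause (~P) forces P = 0.
Unit clause (~Q) forces Q = 0.
Try V = 0.
Unit clause (U) forces U = 1.
Every clause is now satisfied; S, T are unconstrained.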